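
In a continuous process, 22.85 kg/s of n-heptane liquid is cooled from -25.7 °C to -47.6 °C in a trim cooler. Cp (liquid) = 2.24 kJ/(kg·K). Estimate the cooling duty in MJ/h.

Q = ṁ·Cp·ΔT = 22.85 × 2.24 × (-47.6 − -25.7) = -1120.9 kJ/s
Cooling duty = 4035.3 MJ/h

Q_c = 4040 MJ/h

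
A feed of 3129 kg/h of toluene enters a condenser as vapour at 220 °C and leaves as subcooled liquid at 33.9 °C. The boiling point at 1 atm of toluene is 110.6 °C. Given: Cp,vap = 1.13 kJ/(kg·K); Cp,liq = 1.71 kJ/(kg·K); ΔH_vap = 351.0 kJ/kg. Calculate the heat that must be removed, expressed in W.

vapour 220→110.6 °C: -123.62 kJ/kg
condensation at 110.6 °C: -351 kJ/kg
liquid 110.6→33.9 °C: -131.16 kJ/kg
Δh = -123.62 + -351 + -131.16 = -605.78 kJ/kg
Q = ṁ·Δh = 3129 kg/h × -605.78 kJ/kg = -1.8955e+06 kJ/h
|Q| = 526.52 kW = 526520 W

Q_c = 527000 W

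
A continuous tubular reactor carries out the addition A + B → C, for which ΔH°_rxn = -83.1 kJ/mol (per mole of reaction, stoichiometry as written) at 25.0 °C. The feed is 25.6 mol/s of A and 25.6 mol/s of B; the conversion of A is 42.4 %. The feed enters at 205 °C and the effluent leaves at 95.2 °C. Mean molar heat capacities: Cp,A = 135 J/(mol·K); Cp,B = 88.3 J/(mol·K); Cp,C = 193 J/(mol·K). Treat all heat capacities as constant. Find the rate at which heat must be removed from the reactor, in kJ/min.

Q_out = 93200 kJ/min

Extent of reaction ξ = 0.424 × 25.6 = 10.854 mol/s
Reaction term: ξ·ΔH°_rxn = 10.854 × -83.1 = -902 kJ/s
Sensible, feed 205→25 °C: -1029 kJ/s
Outlet flows (mol/s): A 14.746, B 14.746, C 10.854
Sensible, products 25→95.2 °C: 378.21 kJ/s
Q = ΔH = -1552.8 kJ/s = -1552.8 kW
Heat removed = 93165 kJ/min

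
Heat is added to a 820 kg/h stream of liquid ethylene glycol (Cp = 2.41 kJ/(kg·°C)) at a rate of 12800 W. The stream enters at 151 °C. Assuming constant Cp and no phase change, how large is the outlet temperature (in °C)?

T_out = 174 °C

Q = 12800 W = 46080 kJ/h
ΔT = Q/(ṁ·Cp) = 46080/(820×2.41) = 23.317 K
T_out = 151 + 23.317 = 174.32 °C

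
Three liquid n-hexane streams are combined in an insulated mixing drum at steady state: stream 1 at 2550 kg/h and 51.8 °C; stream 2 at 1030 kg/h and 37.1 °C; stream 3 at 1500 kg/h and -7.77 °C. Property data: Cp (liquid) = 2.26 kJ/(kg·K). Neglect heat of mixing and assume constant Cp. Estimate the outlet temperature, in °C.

Adiabatic, steady state ⇒ Σ ṁᵢCp,ᵢ(T_out − Tᵢ) = 0
T_out = Σ ṁᵢCp,ᵢTᵢ / Σ ṁᵢCp,ᵢ
      = 358540 / 11481 = 31.23 °C

T_out = 31.2 °C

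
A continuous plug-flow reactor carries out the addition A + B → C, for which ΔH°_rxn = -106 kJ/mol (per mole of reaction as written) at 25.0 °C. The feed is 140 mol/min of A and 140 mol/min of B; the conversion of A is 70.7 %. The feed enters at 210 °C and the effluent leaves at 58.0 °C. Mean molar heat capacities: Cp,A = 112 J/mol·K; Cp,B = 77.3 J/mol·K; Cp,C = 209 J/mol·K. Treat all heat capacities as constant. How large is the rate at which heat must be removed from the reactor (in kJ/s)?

Q_out = 241 kJ/s

Extent of reaction ξ = 0.707 × 140 = 98.98 mol/min
Reaction term: ξ·ΔH°_rxn = 98.98 × -106 = -10492 kJ/min
Sensible, feed 210→25 °C: -4902.9 kJ/min
Outlet flows (mol/min): A 41.02, B 41.02, C 98.98
Sensible, products 25→58.0 °C: 938.91 kJ/min
Q = ΔH = -14456 kJ/min = -240.93 kW
Heat removed = 240.93 kJ/s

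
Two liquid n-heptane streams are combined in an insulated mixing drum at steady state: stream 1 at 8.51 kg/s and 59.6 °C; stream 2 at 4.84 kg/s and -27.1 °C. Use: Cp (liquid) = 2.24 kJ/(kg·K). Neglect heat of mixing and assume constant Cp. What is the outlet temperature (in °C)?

No heat crosses the boundary, so H_out = H_in.
Σ ṁᵢCp,ᵢTᵢ = 8.51×2.24×59.6 + 4.84×2.24×-27.1 = 842.31
Σ ṁᵢCp,ᵢ = 8.51×2.24 + 4.84×2.24 = 29.904
T_out = 842.31 / 29.904 = 28.167 °C

T_out = 28.2 °C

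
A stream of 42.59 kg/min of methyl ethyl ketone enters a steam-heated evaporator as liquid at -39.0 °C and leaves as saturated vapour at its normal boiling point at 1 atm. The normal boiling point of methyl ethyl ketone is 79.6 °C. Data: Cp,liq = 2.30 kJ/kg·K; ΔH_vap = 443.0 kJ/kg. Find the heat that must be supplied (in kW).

Q = 508 kW

liquid -39.0→79.6 °C: 272.78 kJ/kg
vaporisation at 79.6 °C: 443 kJ/kg
Δh = 272.78 + 443 = 715.78 kJ/kg
Q = ṁ·Δh = 42.59 kg/min × 715.78 kJ/kg = 30485 kJ/min
|Q| = 508.08 kW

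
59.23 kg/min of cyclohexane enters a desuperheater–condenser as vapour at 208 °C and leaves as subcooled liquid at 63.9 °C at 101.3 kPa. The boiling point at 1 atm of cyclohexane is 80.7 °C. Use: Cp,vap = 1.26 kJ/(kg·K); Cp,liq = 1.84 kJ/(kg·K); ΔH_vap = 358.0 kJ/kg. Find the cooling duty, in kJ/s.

Q_c = 542 kJ/s

vapour 208→80.7 °C: -160.4 kJ/kg
condensation at 80.7 °C: -358 kJ/kg
liquid 80.7→63.9 °C: -30.912 kJ/kg
Δh = -160.4 + -358 + -30.912 = -549.31 kJ/kg
Q = ṁ·Δh = 59.23 kg/min × -549.31 kJ/kg = -32536 kJ/min
|Q| = 542.26 kW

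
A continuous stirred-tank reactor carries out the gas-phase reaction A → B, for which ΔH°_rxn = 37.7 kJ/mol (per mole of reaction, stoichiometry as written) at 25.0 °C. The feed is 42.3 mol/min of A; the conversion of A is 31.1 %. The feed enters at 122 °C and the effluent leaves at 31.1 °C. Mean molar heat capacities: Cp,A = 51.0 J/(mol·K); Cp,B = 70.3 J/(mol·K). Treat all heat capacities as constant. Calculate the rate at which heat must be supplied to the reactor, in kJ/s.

Extent of reaction ξ = 0.311 × 42.3 = 13.155 mol/min
Reaction term: ξ·ΔH°_rxn = 13.155 × 37.7 = 495.95 kJ/min
Sensible, feed 122→25 °C: -209.26 kJ/min
Outlet flows (mol/min): A 29.145, B 13.155
Sensible, products 25→31.1 °C: 14.708 kJ/min
Q = ΔH = 301.41 kJ/min = 5.0234 kW
Heat supplied = 5.0234 kJ/s

Q_in = 5.02 kJ/s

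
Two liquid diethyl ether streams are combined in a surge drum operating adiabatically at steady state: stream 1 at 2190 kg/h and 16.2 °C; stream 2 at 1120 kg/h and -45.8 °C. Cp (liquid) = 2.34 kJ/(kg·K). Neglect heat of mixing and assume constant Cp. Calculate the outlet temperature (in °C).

No heat crosses the boundary, so H_out = H_in.
T_out = Σ ṁᵢCp,ᵢTᵢ / Σ ṁᵢCp,ᵢ
      = -37014 / 7745.4 = -4.7789 °C

T_out = -4.78 °C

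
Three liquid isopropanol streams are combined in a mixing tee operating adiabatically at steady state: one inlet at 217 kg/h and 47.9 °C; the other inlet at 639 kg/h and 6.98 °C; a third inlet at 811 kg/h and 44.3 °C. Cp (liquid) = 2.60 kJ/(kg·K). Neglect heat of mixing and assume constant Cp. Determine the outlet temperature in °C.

Adiabatic, steady state ⇒ Σ ṁᵢCp,ᵢ(T_out − Tᵢ) = 0
T_out = Σ ṁᵢCp,ᵢTᵢ / Σ ṁᵢCp,ᵢ
      = 132030 / 4334.2 = 30.463 °C

T_out = 30.5 °C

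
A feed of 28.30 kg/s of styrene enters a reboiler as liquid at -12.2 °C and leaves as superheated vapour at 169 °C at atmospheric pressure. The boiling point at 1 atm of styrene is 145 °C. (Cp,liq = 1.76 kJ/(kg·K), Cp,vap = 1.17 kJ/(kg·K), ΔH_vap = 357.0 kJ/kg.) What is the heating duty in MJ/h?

liquid -12.2→145 °C: 276.67 kJ/kg
vaporisation at 145 °C: 357 kJ/kg
vapour 145→169 °C: 28.08 kJ/kg
Δh = 276.67 + 357 + 28.08 = 661.75 kJ/kg
Q = ṁ·Δh = 28.30 kg/s × 661.75 kJ/kg = 18728 kJ/s
|Q| = 18728 kW = 67419 MJ/h

Q = 67400 MJ/h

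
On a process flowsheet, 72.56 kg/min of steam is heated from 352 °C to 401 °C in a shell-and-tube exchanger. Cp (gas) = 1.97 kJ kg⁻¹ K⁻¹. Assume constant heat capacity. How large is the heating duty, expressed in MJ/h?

Q = 420 MJ/h

Q = ṁ·Cp·ΔT = 72.56 × 1.97 × (401 − 352) = 7004.2 kJ/min
Converting: 7004.2 / 60 s = 116.74 kW
Heating duty = 420.25 MJ/h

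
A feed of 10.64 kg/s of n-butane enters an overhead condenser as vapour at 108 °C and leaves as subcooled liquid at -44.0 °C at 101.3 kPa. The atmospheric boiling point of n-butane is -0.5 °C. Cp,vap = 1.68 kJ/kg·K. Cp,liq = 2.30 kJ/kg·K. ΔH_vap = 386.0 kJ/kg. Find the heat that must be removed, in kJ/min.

Q_c = 427000 kJ/min

vapour 108→-0.5 °C: -182.28 kJ/kg
condensation at -0.5 °C: -386 kJ/kg
liquid -0.5→-44.0 °C: -100.05 kJ/kg
Δh = -182.28 + -386 + -100.05 = -668.33 kJ/kg
Q = ṁ·Δh = 10.64 kg/s × -668.33 kJ/kg = -7111 kJ/s
|Q| = 7111 kW = 426660 kJ/min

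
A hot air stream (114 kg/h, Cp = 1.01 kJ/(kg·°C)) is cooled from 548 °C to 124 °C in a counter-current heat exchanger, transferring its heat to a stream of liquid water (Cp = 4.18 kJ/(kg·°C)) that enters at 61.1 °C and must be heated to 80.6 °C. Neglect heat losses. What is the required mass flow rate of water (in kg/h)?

ṁ_c = 599 kg/h

Heat released by hot stream: Q = 114 × 1.01 × (548 − 124) = 48819 kJ/h
Energy balance on cold side (adiabatic exchanger): Q = ṁ_c·Cp_c·(T_c,out − T_c,in)
ṁ_c = 48819 / [4.18 × (80.6 − 61.1)] = 598.94 kg/h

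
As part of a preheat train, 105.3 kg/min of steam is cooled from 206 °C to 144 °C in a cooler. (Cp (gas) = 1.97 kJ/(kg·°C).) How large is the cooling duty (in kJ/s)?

Q = ṁ·Cp·ΔT = 105.3 × 1.97 × (144 − 206) = -12861 kJ/min
Converting: 12861 / 60 s = 214.36 kW

Q_c = 214 kJ/s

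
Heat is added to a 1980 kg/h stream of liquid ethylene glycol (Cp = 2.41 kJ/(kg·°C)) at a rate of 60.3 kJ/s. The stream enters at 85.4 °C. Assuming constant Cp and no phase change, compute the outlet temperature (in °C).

Q = 60.3 kJ/s = 217080 kJ/h
ΔT = Q/(ṁ·Cp) = 217080/(1980×2.41) = 45.492 K
T_out = 85.4 + 45.492 = 130.89 °C

T_out = 131 °C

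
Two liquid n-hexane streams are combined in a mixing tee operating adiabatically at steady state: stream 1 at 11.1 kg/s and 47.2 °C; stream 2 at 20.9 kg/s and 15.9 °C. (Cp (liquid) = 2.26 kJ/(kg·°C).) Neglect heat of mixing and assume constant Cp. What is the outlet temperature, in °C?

No heat crosses the boundary, so H_out = H_in.
T_out = Σ ṁᵢCp,ᵢTᵢ / Σ ṁᵢCp,ᵢ
      = 1935.1 / 72.32 = 26.757 °C

T_out = 26.8 °C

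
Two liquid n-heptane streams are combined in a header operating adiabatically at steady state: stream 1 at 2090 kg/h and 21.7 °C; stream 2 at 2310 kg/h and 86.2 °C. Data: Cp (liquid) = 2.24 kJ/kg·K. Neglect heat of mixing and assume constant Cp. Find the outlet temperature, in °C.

T_out = 55.6 °C

No heat crosses the boundary, so H_out = H_in.
T_out = Σ ṁᵢCp,ᵢTᵢ / Σ ṁᵢCp,ᵢ
      = 547620 / 9856 = 55.563 °C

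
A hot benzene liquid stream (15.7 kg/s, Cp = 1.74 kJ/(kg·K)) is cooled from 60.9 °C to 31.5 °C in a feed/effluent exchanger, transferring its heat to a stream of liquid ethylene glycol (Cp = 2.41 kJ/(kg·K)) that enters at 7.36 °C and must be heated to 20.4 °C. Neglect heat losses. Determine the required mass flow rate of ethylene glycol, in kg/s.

ṁ_c = 25.6 kg/s

Heat released by hot stream: Q = 15.7 × 1.74 × (60.9 − 31.5) = 803.15 kJ/s
Energy balance on cold side (adiabatic exchanger): Q = ṁ_c·Cp_c·(T_c,out − T_c,in)
ṁ_c = 803.15 / [2.41 × (20.4 − 7.36)] = 25.557 kg/s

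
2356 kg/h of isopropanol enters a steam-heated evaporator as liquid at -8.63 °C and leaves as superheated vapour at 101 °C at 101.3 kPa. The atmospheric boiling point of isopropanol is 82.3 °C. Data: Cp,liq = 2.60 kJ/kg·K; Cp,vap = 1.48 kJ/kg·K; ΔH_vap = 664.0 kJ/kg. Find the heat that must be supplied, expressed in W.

Q = 607000 W

liquid -8.63→82.3 °C: 236.42 kJ/kg
vaporisation at 82.3 °C: 664 kJ/kg
vapour 82.3→101 °C: 27.676 kJ/kg
Δh = 236.42 + 664 + 27.676 = 928.09 kJ/kg
Q = ṁ·Δh = 2356 kg/h × 928.09 kJ/kg = 2.1866e+06 kJ/h
|Q| = 607.39 kW = 607390 W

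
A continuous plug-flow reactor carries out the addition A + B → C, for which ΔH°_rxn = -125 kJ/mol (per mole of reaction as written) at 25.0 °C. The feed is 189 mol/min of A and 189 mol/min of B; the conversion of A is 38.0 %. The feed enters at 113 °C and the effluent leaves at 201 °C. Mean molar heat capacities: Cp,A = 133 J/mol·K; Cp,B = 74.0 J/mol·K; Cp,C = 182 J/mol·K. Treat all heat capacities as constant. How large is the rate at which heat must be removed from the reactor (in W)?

Q_out = 97500 W

Extent of reaction ξ = 0.380 × 189 = 71.82 mol/min
Reaction term: ξ·ΔH°_rxn = 71.82 × -125 = -8977.5 kJ/min
Sensible, feed 113→25 °C: -3442.8 kJ/min
Outlet flows (mol/min): A 117.18, B 117.18, C 71.82
Sensible, products 25→201 °C: 6569.6 kJ/min
Q = ΔH = -5850.7 kJ/min = -97.511 kW
Heat removed = 97511 W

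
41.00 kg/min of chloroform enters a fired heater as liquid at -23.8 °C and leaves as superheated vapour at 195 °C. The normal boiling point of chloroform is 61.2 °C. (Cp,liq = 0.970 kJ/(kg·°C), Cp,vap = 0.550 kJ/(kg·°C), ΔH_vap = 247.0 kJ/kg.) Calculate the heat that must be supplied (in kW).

liquid -23.8→61.2 °C: 82.45 kJ/kg
vaporisation at 61.2 °C: 247 kJ/kg
vapour 61.2→195 °C: 73.59 kJ/kg
Δh = 82.45 + 247 + 73.59 = 403.04 kJ/kg
Q = ṁ·Δh = 41.00 kg/min × 403.04 kJ/kg = 16525 kJ/min
|Q| = 275.41 kW

Q = 275 kW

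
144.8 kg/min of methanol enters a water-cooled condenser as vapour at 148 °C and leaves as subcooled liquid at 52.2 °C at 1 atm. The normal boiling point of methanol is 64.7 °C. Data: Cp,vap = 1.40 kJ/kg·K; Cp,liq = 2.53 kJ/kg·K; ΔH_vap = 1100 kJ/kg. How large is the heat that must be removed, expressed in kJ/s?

vapour 148→64.7 °C: -116.62 kJ/kg
condensation at 64.7 °C: -1100 kJ/kg
liquid 64.7→52.2 °C: -31.625 kJ/kg
Δh = -116.62 + -1100 + -31.625 = -1248.2 kJ/kg
Q = ṁ·Δh = 144.8 kg/min × -1248.2 kJ/kg = -180750 kJ/min
|Q| = 3012.4 kW

Q_c = 3010 kJ/s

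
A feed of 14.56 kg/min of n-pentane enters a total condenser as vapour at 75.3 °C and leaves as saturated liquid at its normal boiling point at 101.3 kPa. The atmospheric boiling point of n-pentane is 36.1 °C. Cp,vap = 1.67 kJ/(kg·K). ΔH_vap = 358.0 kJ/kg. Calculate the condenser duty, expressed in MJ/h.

Q_c = 370 MJ/h

vapour 75.3→36.1 °C: -65.464 kJ/kg
condensation at 36.1 °C: -358 kJ/kg
Δh = -65.464 + -358 = -423.46 kJ/kg
Q = ṁ·Δh = 14.56 kg/min × -423.46 kJ/kg = -6165.6 kJ/min
|Q| = 102.76 kW = 369.94 MJ/h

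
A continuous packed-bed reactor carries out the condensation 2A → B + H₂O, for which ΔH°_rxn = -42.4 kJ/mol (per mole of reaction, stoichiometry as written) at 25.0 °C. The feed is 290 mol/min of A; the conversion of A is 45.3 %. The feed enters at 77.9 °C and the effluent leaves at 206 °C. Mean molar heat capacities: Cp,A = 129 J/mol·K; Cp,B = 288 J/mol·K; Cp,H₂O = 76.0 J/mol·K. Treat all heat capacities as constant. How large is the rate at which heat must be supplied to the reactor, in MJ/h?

Extent of reaction ξ = 0.453 × 290 / 2 = 65.685 mol/min
Reaction term: ξ·ΔH°_rxn = 65.685 × -42.4 = -2785 kJ/min
Sensible, feed 77.9→25 °C: -1979 kJ/min
Outlet flows (mol/min): A 158.63, B 65.685, H₂O 65.685
Sensible, products 25→206 °C: 8031.4 kJ/min
Q = ΔH = 3267.4 kJ/min = 54.457 kW
Heat supplied = 196.04 MJ/h

Q_in = 196 MJ/h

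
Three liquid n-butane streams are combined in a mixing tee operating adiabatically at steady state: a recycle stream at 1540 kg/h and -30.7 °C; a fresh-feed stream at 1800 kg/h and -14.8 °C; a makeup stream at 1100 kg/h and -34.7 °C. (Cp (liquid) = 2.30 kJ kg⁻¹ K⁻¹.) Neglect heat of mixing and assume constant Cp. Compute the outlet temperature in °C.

Energy balance with Q = 0: Σ ṁᵢCp,ᵢ(T_out − Tᵢ) = 0
Σ ṁᵢCp,ᵢTᵢ = 1540×2.30×-30.7 + 1800×2.30×-14.8 + 1100×2.30×-34.7 = -257800
Σ ṁᵢCp,ᵢ = 1540×2.30 + 1800×2.30 + 1100×2.30 = 10212
T_out = -257800 / 10212 = -25.245 °C

T_out = -25.2 °C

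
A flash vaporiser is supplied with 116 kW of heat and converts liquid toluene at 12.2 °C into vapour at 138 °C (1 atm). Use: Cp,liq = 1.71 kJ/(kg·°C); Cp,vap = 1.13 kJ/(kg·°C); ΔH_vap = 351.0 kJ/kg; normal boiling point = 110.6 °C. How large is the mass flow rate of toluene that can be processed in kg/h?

Δh = 1.71×(110.6−12.2) + 351.0 + 1.13×(138−110.6) = 550.23 kJ/kg
Q = 116 kW = 116 kJ/s = 417600 kJ/h
ṁ = Q/Δh = 417600 / 550.23 = 758.96 kg/h

ṁ = 759 kg/h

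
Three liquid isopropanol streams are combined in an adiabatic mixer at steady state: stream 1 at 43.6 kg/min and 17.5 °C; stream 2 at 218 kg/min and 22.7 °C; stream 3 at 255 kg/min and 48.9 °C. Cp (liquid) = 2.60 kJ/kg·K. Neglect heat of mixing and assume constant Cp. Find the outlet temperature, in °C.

Energy balance with Q = 0: Σ ṁᵢCp,ᵢ(T_out − Tᵢ) = 0
T_out = Σ ṁᵢCp,ᵢTᵢ / Σ ṁᵢCp,ᵢ
      = 47271 / 1343.2 = 35.194 °C

T_out = 35.2 °C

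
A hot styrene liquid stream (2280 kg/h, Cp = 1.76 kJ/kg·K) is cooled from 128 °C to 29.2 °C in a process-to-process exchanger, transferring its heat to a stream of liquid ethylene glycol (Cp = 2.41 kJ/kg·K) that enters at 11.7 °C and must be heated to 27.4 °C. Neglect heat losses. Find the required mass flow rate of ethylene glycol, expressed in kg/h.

Heat released by hot stream: Q = 2280 × 1.76 × (128 − 29.2) = 396460 kJ/h
Energy balance on cold side (adiabatic exchanger): Q = ṁ_c·Cp_c·(T_c,out − T_c,in)
ṁ_c = 396460 / [2.41 × (27.4 − 11.7)] = 10478 kg/h

ṁ_c = 10500 kg/h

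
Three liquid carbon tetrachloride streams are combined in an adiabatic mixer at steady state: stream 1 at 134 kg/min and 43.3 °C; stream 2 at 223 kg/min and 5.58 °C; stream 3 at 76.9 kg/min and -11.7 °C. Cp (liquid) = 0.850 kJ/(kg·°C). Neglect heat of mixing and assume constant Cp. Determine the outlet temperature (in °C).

T_out = 14.2 °C

No heat crosses the boundary, so H_out = H_in.
T_out = Σ ṁᵢCp,ᵢTᵢ / Σ ṁᵢCp,ᵢ
      = 5224.8 / 368.81 = 14.166 °C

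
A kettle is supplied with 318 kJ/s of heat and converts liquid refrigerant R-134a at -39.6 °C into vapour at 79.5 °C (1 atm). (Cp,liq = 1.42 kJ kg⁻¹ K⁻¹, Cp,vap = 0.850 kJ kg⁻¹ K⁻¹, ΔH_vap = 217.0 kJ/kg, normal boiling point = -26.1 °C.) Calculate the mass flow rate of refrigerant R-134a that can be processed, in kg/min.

Δh = 1.42×(-26.1−-39.6) + 217.0 + 0.850×(79.5−-26.1) = 325.93 kJ/kg
Q = 318 kJ/s = 318 kJ/s = 19080 kJ/min
ṁ = Q/Δh = 19080 / 325.93 = 58.54 kg/min

ṁ = 58.5 kg/min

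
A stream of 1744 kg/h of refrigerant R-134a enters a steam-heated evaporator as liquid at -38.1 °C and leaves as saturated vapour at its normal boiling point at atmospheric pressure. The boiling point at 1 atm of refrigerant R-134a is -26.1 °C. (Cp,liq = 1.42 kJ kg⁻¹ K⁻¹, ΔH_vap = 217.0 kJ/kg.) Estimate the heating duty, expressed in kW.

Q = 113 kW

liquid -38.1→-26.1 °C: 17.04 kJ/kg
vaporisation at -26.1 °C: 217 kJ/kg
Δh = 17.04 + 217 = 234.04 kJ/kg
Q = ṁ·Δh = 1744 kg/h × 234.04 kJ/kg = 408170 kJ/h
|Q| = 113.38 kW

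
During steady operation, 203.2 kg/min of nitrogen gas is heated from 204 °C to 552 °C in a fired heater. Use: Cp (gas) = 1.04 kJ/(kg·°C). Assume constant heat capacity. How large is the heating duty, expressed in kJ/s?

Q = ṁ·Cp·ΔT = 203.2 × 1.04 × (552 − 204) = 73542 kJ/min
Converting: 73542 / 60 s = 1225.7 kW

Q = 1230 kJ/s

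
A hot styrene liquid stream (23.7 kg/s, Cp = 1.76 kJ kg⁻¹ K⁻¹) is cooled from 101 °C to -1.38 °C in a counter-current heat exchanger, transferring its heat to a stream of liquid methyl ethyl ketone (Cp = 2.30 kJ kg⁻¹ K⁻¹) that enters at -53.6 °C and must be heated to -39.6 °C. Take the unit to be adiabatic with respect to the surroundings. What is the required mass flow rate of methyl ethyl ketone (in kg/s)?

Heat released by hot stream: Q = 23.7 × 1.76 × (101 − -1.38) = 4270.5 kJ/s
Energy balance on cold side (adiabatic exchanger): Q = ṁ_c·Cp_c·(T_c,out − T_c,in)
ṁ_c = 4270.5 / [2.30 × (-39.6 − -53.6)] = 132.62 kg/s

ṁ_c = 133 kg/s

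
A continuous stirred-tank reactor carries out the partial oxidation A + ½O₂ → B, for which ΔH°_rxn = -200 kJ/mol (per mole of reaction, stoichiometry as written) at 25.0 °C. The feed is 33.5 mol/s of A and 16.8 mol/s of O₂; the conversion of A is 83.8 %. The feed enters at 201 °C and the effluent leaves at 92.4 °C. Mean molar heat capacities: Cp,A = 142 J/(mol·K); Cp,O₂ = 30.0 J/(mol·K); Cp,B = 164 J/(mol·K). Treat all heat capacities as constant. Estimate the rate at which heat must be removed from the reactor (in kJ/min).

Extent of reaction ξ = 0.838 × 33.5 = 28.073 mol/s
Reaction term: ξ·ΔH°_rxn = 28.073 × -200 = -5614.6 kJ/s
Sensible, feed 201→25 °C: -925.94 kJ/s
Outlet flows (mol/s): A 5.427, O₂ 2.7635, B 28.073
Sensible, products 25→92.4 °C: 367.84 kJ/s
Q = ΔH = -6172.7 kJ/s = -6172.7 kW
Heat removed = 370360 kJ/min

Q_out = 370000 kJ/min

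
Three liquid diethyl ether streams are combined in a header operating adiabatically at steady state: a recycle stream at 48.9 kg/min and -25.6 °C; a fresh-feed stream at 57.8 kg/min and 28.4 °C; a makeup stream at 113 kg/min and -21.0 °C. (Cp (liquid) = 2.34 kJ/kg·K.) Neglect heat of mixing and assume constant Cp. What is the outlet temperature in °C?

T_out = -9.03 °C

No heat crosses the boundary, so H_out = H_in.
Σ ṁᵢCp,ᵢTᵢ = 48.9×2.34×-25.6 + 57.8×2.34×28.4 + 113×2.34×-21.0 = -4641
Σ ṁᵢCp,ᵢ = 48.9×2.34 + 57.8×2.34 + 113×2.34 = 514.1
T_out = -4641 / 514.1 = -9.0274 °C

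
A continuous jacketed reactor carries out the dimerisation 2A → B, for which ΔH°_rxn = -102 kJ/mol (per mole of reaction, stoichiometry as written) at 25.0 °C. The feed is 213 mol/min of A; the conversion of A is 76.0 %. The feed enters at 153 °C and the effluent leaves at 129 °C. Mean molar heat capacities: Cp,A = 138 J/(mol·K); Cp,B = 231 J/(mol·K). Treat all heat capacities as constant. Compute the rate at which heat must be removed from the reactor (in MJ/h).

Q_out = 560 MJ/h

Extent of reaction ξ = 0.760 × 213 / 2 = 80.94 mol/min
Reaction term: ξ·ΔH°_rxn = 80.94 × -102 = -8255.9 kJ/min
Sensible, feed 153→25 °C: -3762.4 kJ/min
Outlet flows (mol/min): A 51.12, B 80.94
Sensible, products 25→129 °C: 2678.2 kJ/min
Q = ΔH = -9340.1 kJ/min = -155.67 kW
Heat removed = 560.41 MJ/h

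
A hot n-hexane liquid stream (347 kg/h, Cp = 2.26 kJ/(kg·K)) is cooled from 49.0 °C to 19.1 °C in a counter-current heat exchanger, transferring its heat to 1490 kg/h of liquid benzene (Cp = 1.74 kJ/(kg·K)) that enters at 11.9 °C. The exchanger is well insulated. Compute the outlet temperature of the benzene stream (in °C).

Heat released by hot stream: Q = 347 × 2.26 × (49.0 − 19.1) = 23448 kJ/h
Energy balance on cold side (adiabatic exchanger): Q = ṁ_c·Cp_c·(T_c,out − T_c,in)
T_c,out = 11.9 + 23448/(1490 × 1.74) = 20.944 °C

T_c,out = 20.9 °C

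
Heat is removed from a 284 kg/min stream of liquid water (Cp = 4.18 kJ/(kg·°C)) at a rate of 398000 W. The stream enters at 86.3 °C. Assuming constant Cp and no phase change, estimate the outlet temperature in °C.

Q = 398000 W = 23880 kJ/min
ΔT = Q/(ṁ·Cp) = 23880/(284×4.18) = 20.116 K
T_out = 86.3 − 20.116 = 66.184 °C

T_out = 66.2 °C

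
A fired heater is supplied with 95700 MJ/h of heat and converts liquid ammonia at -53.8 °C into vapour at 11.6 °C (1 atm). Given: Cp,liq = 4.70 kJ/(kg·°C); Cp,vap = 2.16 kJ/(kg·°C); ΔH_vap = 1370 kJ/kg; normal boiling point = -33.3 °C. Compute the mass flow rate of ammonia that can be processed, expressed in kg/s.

ṁ = 17.0 kg/s

Δh = 4.70×(-33.3−-53.8) + 1370 + 2.16×(11.6−-33.3) = 1563.3 kJ/kg
Q = 95700 MJ/h = 26583 kJ/s = 26583 kJ/s
ṁ = Q/Δh = 26583 / 1563.3 = 17.004 kg/s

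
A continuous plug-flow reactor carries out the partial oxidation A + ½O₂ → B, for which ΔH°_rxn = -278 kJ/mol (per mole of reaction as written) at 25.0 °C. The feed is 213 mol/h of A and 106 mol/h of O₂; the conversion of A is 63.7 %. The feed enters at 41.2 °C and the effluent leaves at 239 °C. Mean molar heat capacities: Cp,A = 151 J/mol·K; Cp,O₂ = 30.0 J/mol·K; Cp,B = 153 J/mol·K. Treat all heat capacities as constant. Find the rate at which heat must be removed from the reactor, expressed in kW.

Extent of reaction ξ = 0.637 × 213 = 135.68 mol/h
Reaction term: ξ·ΔH°_rxn = 135.68 × -278 = -37719 kJ/h
Sensible, feed 41.2→25 °C: -572.56 kJ/h
Outlet flows (mol/h): A 77.319, O₂ 38.159, B 135.68
Sensible, products 25→239 °C: 7185.9 kJ/h
Q = ΔH = -31106 kJ/h = -8.6405 kW
Heat removed = 8.6405 kW

Q_out = 8.64 kW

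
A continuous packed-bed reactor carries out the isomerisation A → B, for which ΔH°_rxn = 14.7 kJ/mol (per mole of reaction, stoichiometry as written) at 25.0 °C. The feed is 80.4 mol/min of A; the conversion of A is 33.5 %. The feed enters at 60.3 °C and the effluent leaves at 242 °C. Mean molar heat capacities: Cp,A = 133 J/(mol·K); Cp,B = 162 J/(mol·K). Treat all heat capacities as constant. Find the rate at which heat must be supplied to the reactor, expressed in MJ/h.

Extent of reaction ξ = 0.335 × 80.4 = 26.934 mol/min
Reaction term: ξ·ΔH°_rxn = 26.934 × 14.7 = 395.93 kJ/min
Sensible, feed 60.3→25 °C: -377.47 kJ/min
Outlet flows (mol/min): A 53.466, B 26.934
Sensible, products 25→242 °C: 2489.9 kJ/min
Q = ΔH = 2508.4 kJ/min = 41.806 kW
Heat supplied = 150.5 MJ/h

Q_in = 151 MJ/h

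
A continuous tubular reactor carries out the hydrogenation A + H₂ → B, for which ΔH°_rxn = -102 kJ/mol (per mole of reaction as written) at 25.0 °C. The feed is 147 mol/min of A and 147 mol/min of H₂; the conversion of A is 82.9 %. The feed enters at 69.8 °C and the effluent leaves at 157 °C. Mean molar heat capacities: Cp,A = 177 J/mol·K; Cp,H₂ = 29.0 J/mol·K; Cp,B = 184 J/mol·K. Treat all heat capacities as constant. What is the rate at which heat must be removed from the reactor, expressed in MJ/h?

Q_out = 609 MJ/h

Extent of reaction ξ = 0.829 × 147 = 121.86 mol/min
Reaction term: ξ·ΔH°_rxn = 121.86 × -102 = -12430 kJ/min
Sensible, feed 69.8→25 °C: -1356.6 kJ/min
Outlet flows (mol/min): A 25.137, H₂ 25.137, B 121.86
Sensible, products 25→157 °C: 3643.3 kJ/min
Q = ΔH = -10143 kJ/min = -169.06 kW
Heat removed = 608.6 MJ/h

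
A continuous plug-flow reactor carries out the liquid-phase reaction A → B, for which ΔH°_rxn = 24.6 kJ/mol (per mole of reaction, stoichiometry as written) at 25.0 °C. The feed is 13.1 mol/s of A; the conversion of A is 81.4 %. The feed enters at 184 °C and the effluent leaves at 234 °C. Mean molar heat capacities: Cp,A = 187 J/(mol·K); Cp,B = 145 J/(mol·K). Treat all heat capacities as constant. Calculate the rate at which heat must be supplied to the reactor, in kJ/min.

Extent of reaction ξ = 0.814 × 13.1 = 10.663 mol/s
Reaction term: ξ·ΔH°_rxn = 10.663 × 24.6 = 262.32 kJ/s
Sensible, feed 184→25 °C: -389.5 kJ/s
Outlet flows (mol/s): A 2.4366, B 10.663
Sensible, products 25→234 °C: 418.38 kJ/s
Q = ΔH = 291.2 kJ/s = 291.2 kW
Heat supplied = 17472 kJ/min

Q_in = 17500 kJ/min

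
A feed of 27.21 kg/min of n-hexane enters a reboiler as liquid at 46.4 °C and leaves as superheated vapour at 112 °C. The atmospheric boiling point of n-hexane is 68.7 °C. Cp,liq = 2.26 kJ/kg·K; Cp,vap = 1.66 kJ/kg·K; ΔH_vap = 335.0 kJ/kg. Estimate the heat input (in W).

Q = 207000 W

liquid 46.4→68.7 °C: 50.398 kJ/kg
vaporisation at 68.7 °C: 335 kJ/kg
vapour 68.7→112 °C: 71.878 kJ/kg
Δh = 50.398 + 335 + 71.878 = 457.28 kJ/kg
Q = ṁ·Δh = 27.21 kg/min × 457.28 kJ/kg = 12442 kJ/min
|Q| = 207.37 kW = 207370 W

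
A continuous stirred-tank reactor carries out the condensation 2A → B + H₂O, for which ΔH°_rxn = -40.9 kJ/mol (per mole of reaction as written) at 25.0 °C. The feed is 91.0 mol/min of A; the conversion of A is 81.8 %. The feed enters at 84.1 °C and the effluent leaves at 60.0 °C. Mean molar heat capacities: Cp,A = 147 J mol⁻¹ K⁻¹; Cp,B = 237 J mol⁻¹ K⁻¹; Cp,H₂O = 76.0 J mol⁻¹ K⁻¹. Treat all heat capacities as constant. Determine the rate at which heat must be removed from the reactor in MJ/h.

Q_out = 109 MJ/h

Extent of reaction ξ = 0.818 × 91.0 / 2 = 37.219 mol/min
Reaction term: ξ·ΔH°_rxn = 37.219 × -40.9 = -1522.3 kJ/min
Sensible, feed 84.1→25 °C: -790.58 kJ/min
Outlet flows (mol/min): A 16.562, B 37.219, H₂O 37.219
Sensible, products 25→60.0 °C: 492.95 kJ/min
Q = ΔH = -1819.9 kJ/min = -30.332 kW
Heat removed = 109.19 MJ/h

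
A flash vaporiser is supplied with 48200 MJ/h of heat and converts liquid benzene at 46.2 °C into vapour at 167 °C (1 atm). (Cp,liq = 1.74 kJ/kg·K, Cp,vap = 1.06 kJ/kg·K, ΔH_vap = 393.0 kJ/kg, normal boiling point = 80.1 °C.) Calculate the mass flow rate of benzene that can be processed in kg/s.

ṁ = 24.6 kg/s

Δh = 1.74×(80.1−46.2) + 393.0 + 1.06×(167−80.1) = 544.1 kJ/kg
Q = 48200 MJ/h = 13389 kJ/s = 13389 kJ/s
ṁ = Q/Δh = 13389 / 544.1 = 24.607 kg/s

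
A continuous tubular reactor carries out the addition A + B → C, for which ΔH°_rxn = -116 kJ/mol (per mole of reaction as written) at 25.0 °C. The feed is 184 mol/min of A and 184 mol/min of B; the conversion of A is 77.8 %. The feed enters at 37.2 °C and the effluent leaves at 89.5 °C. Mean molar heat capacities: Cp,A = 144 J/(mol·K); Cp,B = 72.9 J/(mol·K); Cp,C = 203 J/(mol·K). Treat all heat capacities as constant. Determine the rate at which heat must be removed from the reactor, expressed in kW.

Extent of reaction ξ = 0.778 × 184 = 143.15 mol/min
Reaction term: ξ·ΔH°_rxn = 143.15 × -116 = -16606 kJ/min
Sensible, feed 37.2→25 °C: -486.9 kJ/min
Outlet flows (mol/min): A 40.848, B 40.848, C 143.15
Sensible, products 25→89.5 °C: 2445.8 kJ/min
Q = ΔH = -14647 kJ/min = -244.11 kW
Heat removed = 244.11 kW

Q_out = 244 kW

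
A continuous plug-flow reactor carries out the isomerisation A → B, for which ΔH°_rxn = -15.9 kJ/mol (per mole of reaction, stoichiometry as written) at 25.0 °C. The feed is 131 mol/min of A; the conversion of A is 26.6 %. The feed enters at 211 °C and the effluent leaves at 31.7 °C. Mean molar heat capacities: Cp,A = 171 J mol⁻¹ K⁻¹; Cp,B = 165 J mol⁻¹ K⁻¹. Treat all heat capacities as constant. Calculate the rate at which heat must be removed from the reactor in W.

Q_out = 76200 W

Extent of reaction ξ = 0.266 × 131 = 34.846 mol/min
Reaction term: ξ·ΔH°_rxn = 34.846 × -15.9 = -554.05 kJ/min
Sensible, feed 211→25 °C: -4166.6 kJ/min
Outlet flows (mol/min): A 96.154, B 34.846
Sensible, products 25→31.7 °C: 148.69 kJ/min
Q = ΔH = -4572 kJ/min = -76.199 kW
Heat removed = 76199 W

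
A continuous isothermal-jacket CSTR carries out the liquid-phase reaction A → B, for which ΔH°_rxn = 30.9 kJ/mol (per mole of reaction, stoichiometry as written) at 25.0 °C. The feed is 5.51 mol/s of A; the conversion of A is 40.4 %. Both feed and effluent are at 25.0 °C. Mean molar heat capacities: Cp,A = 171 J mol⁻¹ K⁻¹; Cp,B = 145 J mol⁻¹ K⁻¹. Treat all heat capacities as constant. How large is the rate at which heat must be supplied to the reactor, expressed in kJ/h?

Q_in = 248000 kJ/h

Extent of reaction ξ = 0.404 × 5.51 = 2.226 mol/s
Reaction term: ξ·ΔH°_rxn = 2.226 × 30.9 = 68.785 kJ/s
Q = ΔH = 68.785 kJ/s = 68.785 kW
Heat supplied = 247620 kJ/h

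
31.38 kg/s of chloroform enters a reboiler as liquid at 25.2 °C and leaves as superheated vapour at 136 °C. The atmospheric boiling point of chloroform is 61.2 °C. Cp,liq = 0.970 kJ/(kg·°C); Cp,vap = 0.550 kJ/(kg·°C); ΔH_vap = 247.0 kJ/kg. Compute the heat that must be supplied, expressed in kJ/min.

liquid 25.2→61.2 °C: 34.92 kJ/kg
vaporisation at 61.2 °C: 247 kJ/kg
vapour 61.2→136 °C: 41.14 kJ/kg
Δh = 34.92 + 247 + 41.14 = 323.06 kJ/kg
Q = ṁ·Δh = 31.38 kg/s × 323.06 kJ/kg = 10138 kJ/s
|Q| = 10138 kW = 608260 kJ/min

Q = 608000 kJ/min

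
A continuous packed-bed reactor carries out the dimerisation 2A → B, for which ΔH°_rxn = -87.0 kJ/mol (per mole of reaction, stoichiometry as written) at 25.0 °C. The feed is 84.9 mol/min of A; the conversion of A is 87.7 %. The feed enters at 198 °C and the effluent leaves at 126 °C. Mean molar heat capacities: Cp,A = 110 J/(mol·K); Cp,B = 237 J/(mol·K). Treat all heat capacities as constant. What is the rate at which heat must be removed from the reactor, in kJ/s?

Q_out = 64.1 kJ/s

Extent of reaction ξ = 0.877 × 84.9 / 2 = 37.229 mol/min
Reaction term: ξ·ΔH°_rxn = 37.229 × -87.0 = -3238.9 kJ/min
Sensible, feed 198→25 °C: -1615.6 kJ/min
Outlet flows (mol/min): A 10.443, B 37.229
Sensible, products 25→126 °C: 1007.2 kJ/min
Q = ΔH = -3847.4 kJ/min = -64.123 kW
Heat removed = 64.123 kJ/s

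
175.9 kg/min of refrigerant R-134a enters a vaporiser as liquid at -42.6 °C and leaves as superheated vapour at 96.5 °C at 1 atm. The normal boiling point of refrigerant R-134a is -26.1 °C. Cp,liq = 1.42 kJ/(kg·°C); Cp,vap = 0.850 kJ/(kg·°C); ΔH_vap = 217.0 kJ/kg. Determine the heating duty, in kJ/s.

Q = 1010 kJ/s

liquid -42.6→-26.1 °C: 23.43 kJ/kg
vaporisation at -26.1 °C: 217 kJ/kg
vapour -26.1→96.5 °C: 104.21 kJ/kg
Δh = 23.43 + 217 + 104.21 = 344.64 kJ/kg
Q = ṁ·Δh = 175.9 kg/min × 344.64 kJ/kg = 60622 kJ/min
|Q| = 1010.4 kW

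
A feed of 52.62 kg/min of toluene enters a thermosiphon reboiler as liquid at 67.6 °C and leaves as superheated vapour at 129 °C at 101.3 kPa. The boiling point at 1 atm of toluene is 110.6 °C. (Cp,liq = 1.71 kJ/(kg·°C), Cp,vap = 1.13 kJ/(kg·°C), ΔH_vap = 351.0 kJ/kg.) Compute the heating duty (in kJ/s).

liquid 67.6→110.6 °C: 73.53 kJ/kg
vaporisation at 110.6 °C: 351 kJ/kg
vapour 110.6→129 °C: 20.792 kJ/kg
Δh = 73.53 + 351 + 20.792 = 445.32 kJ/kg
Q = ṁ·Δh = 52.62 kg/min × 445.32 kJ/kg = 23433 kJ/min
|Q| = 390.55 kW

Q = 391 kJ/s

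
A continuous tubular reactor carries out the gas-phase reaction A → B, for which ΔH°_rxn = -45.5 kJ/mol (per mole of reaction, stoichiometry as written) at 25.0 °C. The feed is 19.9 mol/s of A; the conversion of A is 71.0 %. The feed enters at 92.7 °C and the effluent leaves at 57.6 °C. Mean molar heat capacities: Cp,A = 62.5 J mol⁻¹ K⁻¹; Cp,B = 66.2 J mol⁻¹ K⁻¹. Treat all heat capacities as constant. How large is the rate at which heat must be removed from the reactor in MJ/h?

Q_out = 2470 MJ/h

Extent of reaction ξ = 0.710 × 19.9 = 14.129 mol/s
Reaction term: ξ·ΔH°_rxn = 14.129 × -45.5 = -642.87 kJ/s
Sensible, feed 92.7→25 °C: -84.202 kJ/s
Outlet flows (mol/s): A 5.771, B 14.129
Sensible, products 25→57.6 °C: 42.25 kJ/s
Q = ΔH = -684.82 kJ/s = -684.82 kW
Heat removed = 2465.4 MJ/h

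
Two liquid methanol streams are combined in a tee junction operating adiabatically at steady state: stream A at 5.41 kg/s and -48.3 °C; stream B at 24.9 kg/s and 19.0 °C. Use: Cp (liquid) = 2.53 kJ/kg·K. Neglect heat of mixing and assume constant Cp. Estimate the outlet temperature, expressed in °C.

Adiabatic, steady state ⇒ Σ ṁᵢCp,ᵢ(T_out − Tᵢ) = 0
T_out = Σ ṁᵢCp,ᵢTᵢ / Σ ṁᵢCp,ᵢ
      = 535.85 / 76.684 = 6.9877 °C

T_out = 6.99 °C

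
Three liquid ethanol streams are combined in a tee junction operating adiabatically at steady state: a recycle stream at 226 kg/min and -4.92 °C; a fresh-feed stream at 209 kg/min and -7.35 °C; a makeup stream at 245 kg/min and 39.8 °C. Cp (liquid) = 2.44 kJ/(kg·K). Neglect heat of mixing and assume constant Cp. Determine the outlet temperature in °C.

No heat crosses the boundary, so H_out = H_in.
T_out = Σ ṁᵢCp,ᵢTᵢ / Σ ṁᵢCp,ᵢ
      = 17331 / 1659.2 = 10.445 °C

T_out = 10.4 °C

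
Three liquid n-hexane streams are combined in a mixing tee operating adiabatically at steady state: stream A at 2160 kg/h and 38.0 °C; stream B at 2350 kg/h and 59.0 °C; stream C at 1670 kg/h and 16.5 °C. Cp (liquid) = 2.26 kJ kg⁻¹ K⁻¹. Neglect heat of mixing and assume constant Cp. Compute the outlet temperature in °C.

Adiabatic, steady state ⇒ Σ ṁᵢCp,ᵢ(T_out − Tᵢ) = 0
Σ ṁᵢCp,ᵢTᵢ = 2160×2.26×38.0 + 2350×2.26×59.0 + 1670×2.26×16.5 = 561120
Σ ṁᵢCp,ᵢ = 2160×2.26 + 2350×2.26 + 1670×2.26 = 13967
T_out = 561120 / 13967 = 40.176 °C

T_out = 40.2 °C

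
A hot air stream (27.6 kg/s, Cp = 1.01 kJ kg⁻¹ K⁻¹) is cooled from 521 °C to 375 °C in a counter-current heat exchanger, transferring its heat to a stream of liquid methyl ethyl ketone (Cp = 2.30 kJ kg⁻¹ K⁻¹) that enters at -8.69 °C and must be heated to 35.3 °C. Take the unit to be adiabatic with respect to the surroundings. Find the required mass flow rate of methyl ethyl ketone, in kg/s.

ṁ_c = 40.2 kg/s

Heat released by hot stream: Q = 27.6 × 1.01 × (521 − 375) = 4069.9 kJ/s
Energy balance on cold side (adiabatic exchanger): Q = ṁ_c·Cp_c·(T_c,out − T_c,in)
ṁ_c = 4069.9 / [2.30 × (35.3 − -8.69)] = 40.226 kg/s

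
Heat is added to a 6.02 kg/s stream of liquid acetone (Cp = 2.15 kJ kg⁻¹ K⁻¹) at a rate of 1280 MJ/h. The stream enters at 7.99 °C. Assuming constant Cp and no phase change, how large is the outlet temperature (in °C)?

Q = 1280 MJ/h = 355.56 kJ/s
ΔT = Q/(ṁ·Cp) = 355.56/(6.02×2.15) = 27.471 K
T_out = 7.99 + 27.471 = 35.461 °C

T_out = 35.5 °C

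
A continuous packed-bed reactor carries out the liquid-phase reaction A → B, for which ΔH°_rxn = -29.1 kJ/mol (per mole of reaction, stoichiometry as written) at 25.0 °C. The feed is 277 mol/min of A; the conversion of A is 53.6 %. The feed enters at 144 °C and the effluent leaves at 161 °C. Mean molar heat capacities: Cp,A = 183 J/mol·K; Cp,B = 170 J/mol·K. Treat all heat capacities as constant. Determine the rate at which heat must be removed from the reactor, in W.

Extent of reaction ξ = 0.536 × 277 = 148.47 mol/min
Reaction term: ξ·ΔH°_rxn = 148.47 × -29.1 = -4320.5 kJ/min
Sensible, feed 144→25 °C: -6032.2 kJ/min
Outlet flows (mol/min): A 128.53, B 148.47
Sensible, products 25→161 °C: 6631.5 kJ/min
Q = ΔH = -3721.3 kJ/min = -62.021 kW
Heat removed = 62021 W

Q_out = 62000 W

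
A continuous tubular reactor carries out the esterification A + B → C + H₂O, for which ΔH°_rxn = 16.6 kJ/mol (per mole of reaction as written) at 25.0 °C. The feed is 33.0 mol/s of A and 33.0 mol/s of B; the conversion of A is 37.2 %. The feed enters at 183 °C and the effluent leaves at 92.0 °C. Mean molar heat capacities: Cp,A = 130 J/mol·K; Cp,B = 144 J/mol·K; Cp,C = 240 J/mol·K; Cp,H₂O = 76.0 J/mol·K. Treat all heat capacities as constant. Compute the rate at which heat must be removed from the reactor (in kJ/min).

Extent of reaction ξ = 0.372 × 33.0 = 12.276 mol/s
Reaction term: ξ·ΔH°_rxn = 12.276 × 16.6 = 203.78 kJ/s
Sensible, feed 183→25 °C: -1428.6 kJ/s
Outlet flows (mol/s): A 20.724, B 20.724, C 12.276, H₂O 12.276
Sensible, products 25→92.0 °C: 640.36 kJ/s
Q = ΔH = -584.5 kJ/s = -584.5 kW
Heat removed = 35070 kJ/min

Q_out = 35100 kJ/min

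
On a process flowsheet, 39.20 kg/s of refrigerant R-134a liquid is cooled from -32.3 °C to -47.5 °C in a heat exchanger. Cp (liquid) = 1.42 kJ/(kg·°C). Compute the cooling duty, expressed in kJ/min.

Q_c = 50800 kJ/min

Q = ṁ·Cp·ΔT = 39.20 × 1.42 × (-47.5 − -32.3) = -846.09 kJ/s
Cooling duty = 50766 kJ/min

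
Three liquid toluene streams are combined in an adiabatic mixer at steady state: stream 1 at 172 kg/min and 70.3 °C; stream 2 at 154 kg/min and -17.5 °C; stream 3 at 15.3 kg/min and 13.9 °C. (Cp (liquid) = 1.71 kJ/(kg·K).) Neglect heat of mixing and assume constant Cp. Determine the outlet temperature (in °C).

Adiabatic, steady state ⇒ Σ ṁᵢCp,ᵢ(T_out − Tᵢ) = 0
Σ ṁᵢCp,ᵢTᵢ = 172×1.71×70.3 + 154×1.71×-17.5 + 15.3×1.71×13.9 = 16432
Σ ṁᵢCp,ᵢ = 172×1.71 + 154×1.71 + 15.3×1.71 = 583.62
T_out = 16432 / 583.62 = 28.155 °C

T_out = 28.2 °C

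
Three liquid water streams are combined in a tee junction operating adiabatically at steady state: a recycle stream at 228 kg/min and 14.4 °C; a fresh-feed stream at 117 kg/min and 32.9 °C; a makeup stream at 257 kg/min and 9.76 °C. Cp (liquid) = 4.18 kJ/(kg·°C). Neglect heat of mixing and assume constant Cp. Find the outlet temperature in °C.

Energy balance with Q = 0: Σ ṁᵢCp,ᵢ(T_out − Tᵢ) = 0
Σ ṁᵢCp,ᵢTᵢ = 228×4.18×14.4 + 117×4.18×32.9 + 257×4.18×9.76 = 40299
Σ ṁᵢCp,ᵢ = 228×4.18 + 117×4.18 + 257×4.18 = 2516.4
T_out = 40299 / 2516.4 = 16.015 °C

T_out = 16.0 °C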